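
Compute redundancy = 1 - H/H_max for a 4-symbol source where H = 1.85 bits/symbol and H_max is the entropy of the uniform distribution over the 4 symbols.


H_max = log2(K) = log2(4) = 2.0 bits/symbol. Redundancy = 1 - H/H_max = 1 - 1.85/2.0 = 1 - 0.925 = 0.075

0.075


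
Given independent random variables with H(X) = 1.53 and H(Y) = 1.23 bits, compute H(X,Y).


For independent variables, H(X,Y) = H(X) + H(Y) = 1.53 + 1.23 = 2.76

2.76 bits


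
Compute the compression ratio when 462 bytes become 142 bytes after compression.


Ratio = original / compressed = 462 / 142 = 3.2535

3.2535


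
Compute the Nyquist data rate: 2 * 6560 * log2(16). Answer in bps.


Rate = 2 * B * log2(M) = 2 * 6560 * 4.0 = 52480.0

52480.0 bps


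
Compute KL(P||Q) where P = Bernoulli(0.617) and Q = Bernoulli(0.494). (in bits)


KL = p*log2(p/q) + (1-p)*log2((1-p)/(1-q)) = 0.617*log2(0.617/0.494) + 0.383*log2(0.383/0.506) = 0.044

0.044 bits


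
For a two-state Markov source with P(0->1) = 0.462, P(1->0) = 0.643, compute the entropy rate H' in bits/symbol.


Stationary distribution: pi_0 = p10/(p01+p10) = 0.5819, pi_1 = 0.4181. Entropy rate H' = pi_0*H(p01) + pi_1*H(p10) = 0.5819*0.9958 + 0.4181*0.9402 = 0.9726

0.9726 bits/symbol


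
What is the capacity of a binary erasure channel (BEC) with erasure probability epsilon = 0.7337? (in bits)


C = 1 - epsilon = 1 - 0.7337 = 0.2663

0.2663 bits


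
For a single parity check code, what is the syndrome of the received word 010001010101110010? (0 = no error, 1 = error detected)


Syndrome = XOR of all bits = 0 XOR 1 XOR 0 XOR 0 XOR 0 XOR 1 XOR 0 XOR 1 XOR 0 XOR 1 XOR 0 XOR 1 XOR 1 XOR 1 XOR 0 XOR 0 XOR 1 XOR 0 = 0

0


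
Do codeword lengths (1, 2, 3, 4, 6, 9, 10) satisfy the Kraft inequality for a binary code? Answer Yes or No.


Kraft sum = sum(2^(-l_i)) = 0.9561, need <= 1. Result: satisfied (a binary prefix-free code with these lengths exists)

Yes


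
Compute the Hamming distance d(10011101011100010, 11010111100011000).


Count differing positions: . ^ . . ^ . ^ . ^ ^ ^ ^ ^ ^ . ^ . = 10 differences

10


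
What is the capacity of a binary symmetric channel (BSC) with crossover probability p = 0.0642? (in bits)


H(p) = -p*log2(p) - (1-p)*log2(1-p) = -0.0642*log2(0.0642) - 0.9358*log2(0.9358) = 0.254314 + 0.089582 = 0.3439. C = 1 - H(p) = 1 - 0.3439 = 0.6561

0.6561 bits


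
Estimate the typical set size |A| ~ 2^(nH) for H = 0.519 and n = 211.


log2|A_typical| = nH = 211 * 0.519 = 109.509, so |A_typical| ~ 2^109.509 = 9.236e+32

9.236e+32


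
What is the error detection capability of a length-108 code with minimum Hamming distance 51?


Detection capability = d_min - 1 = 51 - 1 = 50

50 errors


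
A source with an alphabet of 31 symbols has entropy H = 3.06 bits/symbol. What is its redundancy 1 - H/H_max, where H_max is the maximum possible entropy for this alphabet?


H_max = log2(K) = log2(31) = 4.9542 bits/symbol. Redundancy = 1 - H/H_max = 1 - 3.06/4.9542 = 1 - 0.6177 = 0.3823

0.3823


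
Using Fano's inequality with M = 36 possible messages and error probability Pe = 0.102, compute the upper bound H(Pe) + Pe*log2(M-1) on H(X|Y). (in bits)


H(Pe) = -Pe*log2(Pe) - (1-Pe)*log2(1-Pe) = -0.102*log2(0.102) - 0.898*log2(0.898) = 0.335923 + 0.139381 = 0.4753. Pe*log2(M-1) = 0.102*log2(35) = 0.523187. Bound = H(Pe) + Pe*log2(M-1) = 0.335923 + 0.139381 + 0.523187 = 0.9985

0.9985 bits


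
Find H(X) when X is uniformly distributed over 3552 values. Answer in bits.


H = log2(n) = log2(3552) = 11.7944

11.7944 bits


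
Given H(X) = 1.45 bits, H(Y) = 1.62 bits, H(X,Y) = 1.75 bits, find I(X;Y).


I(X;Y) = H(X) + H(Y) - H(X,Y) = 1.45 + 1.62 - 1.75 = 1.32

1.32 bits


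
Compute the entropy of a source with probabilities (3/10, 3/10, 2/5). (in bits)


H = -sum(p_i * log2(p_i)). Terms: -(3/10)*log2(3/10) = 0.521090; -(3/10)*log2(3/10) = 0.521090; -(2/5)*log2(2/5) = 0.528771. H = 0.521090 + 0.521090 + 0.528771 = 1.571

1.571 bits


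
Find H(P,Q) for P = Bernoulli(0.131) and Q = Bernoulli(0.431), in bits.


H(P,Q) = -p*log2(q) - (1-p)*log2(1-q). -0.131*log2(0.431) = 0.159065; -0.869*log2(0.569) = 0.706931. H(P,Q) = 0.159065 + 0.706931 = 0.866

0.866 bits


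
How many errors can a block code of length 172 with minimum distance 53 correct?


Correction capability = floor((d-1)/2) = floor((53-1)/2) = 26

26 errors


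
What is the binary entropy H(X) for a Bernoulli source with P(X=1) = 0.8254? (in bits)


H = -p*log2(p) - (1-p)*log2(1-p). -0.8254*log2(0.8254) = 0.228499; -0.1746*log2(0.1746) = 0.439621. H = 0.228499 + 0.439621 = 0.6681

0.6681 bits


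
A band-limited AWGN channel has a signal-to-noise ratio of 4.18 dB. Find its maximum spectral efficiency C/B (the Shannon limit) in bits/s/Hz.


SNR_linear = 10^(4.18/10) = 2.6182; C/B = log2(1 + SNR_linear) = log2(1 + 2.6182) = 1.8553

1.8553 bits/s/Hz


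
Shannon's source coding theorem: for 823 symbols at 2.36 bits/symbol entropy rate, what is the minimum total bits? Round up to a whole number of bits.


Minimum bits >= n * H = 823 * 2.36 = 1942.28, rounded up to a whole number of bits = 1943

1943 bits


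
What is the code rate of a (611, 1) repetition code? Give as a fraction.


Rate = k/n = 1/611

1/611


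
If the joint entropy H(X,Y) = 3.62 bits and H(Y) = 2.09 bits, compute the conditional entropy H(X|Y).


H(X|Y) = H(X,Y) - H(Y) = 3.62 - 2.09 = 1.53

1.53 bits


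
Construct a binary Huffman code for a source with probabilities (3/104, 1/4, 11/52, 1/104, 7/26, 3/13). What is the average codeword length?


Huffman construction (repeatedly merge the two least-probable nodes; each merge adds 1 bit to every symbol beneath it): 1/104 + 3/104 = 1/26; 1/26 + 11/52 = 1/4; 3/13 + 1/4 = 25/52; 1/4 + 7/26 = 27/52; 25/52 + 27/52 = 1. Resulting codeword lengths (in the order the probabilities were given): (4, 2, 3, 4, 2, 2). L_avg = sum(p_i * l_i) = 3/104*4 + 1/4*2 + 11/52*3 + 1/104*4 + 7/26*2 + 3/13*2 = 119/52 = 2.2885

2.2885 bits


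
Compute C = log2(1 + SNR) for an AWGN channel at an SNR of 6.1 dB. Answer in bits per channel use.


SNR_linear = 10^(6.1/10) = 4.0738; C = log2(1 + SNR_linear) = log2(1 + 4.0738) = 2.3431

2.3431 bits/channel use


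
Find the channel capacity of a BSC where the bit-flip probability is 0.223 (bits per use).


H(p) = -p*log2(p) - (1-p)*log2(1-p) = -0.223*log2(0.223) - 0.777*log2(0.777) = 0.482769 + 0.282838 = 0.7656. C = 1 - H(p) = 1 - 0.7656 = 0.2344

0.2344 bits


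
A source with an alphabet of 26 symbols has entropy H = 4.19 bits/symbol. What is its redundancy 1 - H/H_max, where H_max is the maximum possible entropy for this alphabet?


H_max = log2(K) = log2(26) = 4.7004 bits/symbol. Redundancy = 1 - H/H_max = 1 - 4.19/4.7004 = 1 - 0.8914 = 0.1086

0.1086


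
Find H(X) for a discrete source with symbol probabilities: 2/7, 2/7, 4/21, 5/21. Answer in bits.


H = -sum(p_i * log2(p_i)). Terms: -(2/7)*log2(2/7) = 0.516387; -(2/7)*log2(2/7) = 0.516387; -(4/21)*log2(4/21) = 0.455680; -(5/21)*log2(5/21) = 0.492950. H = 0.516387 + 0.516387 + 0.455680 + 0.492950 = 1.9814

1.9814 bits


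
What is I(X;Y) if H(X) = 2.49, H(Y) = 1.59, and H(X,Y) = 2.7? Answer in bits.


I(X;Y) = H(X) + H(Y) - H(X,Y) = 2.49 + 1.59 - 2.7 = 1.38

1.38 bits


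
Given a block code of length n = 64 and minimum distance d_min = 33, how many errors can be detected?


Detection capability = d_min - 1 = 33 - 1 = 32

32 errors


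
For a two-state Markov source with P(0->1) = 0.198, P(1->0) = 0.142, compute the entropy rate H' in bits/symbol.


Stationary distribution: pi_0 = p10/(p01+p10) = 0.4176, pi_1 = 0.5824. Entropy rate H' = pi_0*H(p01) + pi_1*H(p10) = 0.4176*0.7179 + 0.5824*0.5895 = 0.6431

0.6431 bits/symbol


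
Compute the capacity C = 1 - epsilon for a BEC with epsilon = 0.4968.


C = 1 - epsilon = 1 - 0.4968 = 0.5032

0.5032 bits


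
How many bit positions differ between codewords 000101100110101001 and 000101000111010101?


Count differing positions: . . . . . . ^ . . . . ^ ^ ^ ^ ^ . . = 6 differences

6


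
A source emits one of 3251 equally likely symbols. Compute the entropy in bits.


H = log2(n) = log2(3251) = 11.6667

11.6667 bits


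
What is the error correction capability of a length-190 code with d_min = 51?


Correction capability = floor((d-1)/2) = floor((51-1)/2) = 25

25 errors


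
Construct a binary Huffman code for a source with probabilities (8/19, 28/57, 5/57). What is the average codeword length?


Huffman construction (repeatedly merge the two least-probable nodes; each merge adds 1 bit to every symbol beneath it): 5/57 + 8/19 = 29/57; 28/57 + 29/57 = 1. Resulting codeword lengths (in the order the probabilities were given): (2, 1, 2). L_avg = sum(p_i * l_i) = 8/19*2 + 28/57*1 + 5/57*2 = 86/57 = 1.5088

1.5088 bits


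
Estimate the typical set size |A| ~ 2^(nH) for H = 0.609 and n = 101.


log2|A_typical| = nH = 101 * 0.609 = 61.509, so |A_typical| ~ 2^61.509 = 3.281e+18

3.281e+18


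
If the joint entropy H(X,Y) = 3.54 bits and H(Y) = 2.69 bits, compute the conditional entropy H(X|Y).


H(X|Y) = H(X,Y) - H(Y) = 3.54 - 2.69 = 0.85

0.85 bits


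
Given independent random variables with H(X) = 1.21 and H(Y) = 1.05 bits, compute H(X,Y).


For independent variables, H(X,Y) = H(X) + H(Y) = 1.21 + 1.05 = 2.26

2.26 bits


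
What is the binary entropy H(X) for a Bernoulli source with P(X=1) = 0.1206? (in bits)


H = -p*log2(p) - (1-p)*log2(1-p). -0.1206*log2(0.1206) = 0.368035; -0.8794*log2(0.8794) = 0.163048. H = 0.368035 + 0.163048 = 0.5311

0.5311 bits


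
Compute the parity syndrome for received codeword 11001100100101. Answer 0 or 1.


Syndrome = XOR of all bits = 1 XOR 1 XOR 0 XOR 0 XOR 1 XOR 1 XOR 0 XOR 0 XOR 1 XOR 0 XOR 0 XOR 1 XOR 0 XOR 1 = 1

1


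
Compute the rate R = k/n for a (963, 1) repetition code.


Rate = k/n = 1/963

1/963


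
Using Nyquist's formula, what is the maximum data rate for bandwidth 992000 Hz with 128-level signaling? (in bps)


Rate = 2 * B * log2(M) = 2 * 992000 * 7.0 = 13888000.0

13888000.0 bps


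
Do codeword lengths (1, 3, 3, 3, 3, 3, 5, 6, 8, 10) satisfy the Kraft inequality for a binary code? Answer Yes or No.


Kraft sum = sum(2^(-l_i)) = 1.1768, need <= 1. Result: violated (a binary prefix-free code with these lengths cannot exist)

No


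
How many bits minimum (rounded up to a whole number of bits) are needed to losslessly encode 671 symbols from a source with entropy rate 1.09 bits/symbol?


Minimum bits >= n * H = 671 * 1.09 = 731.39, rounded up to a whole number of bits = 732

732 bits


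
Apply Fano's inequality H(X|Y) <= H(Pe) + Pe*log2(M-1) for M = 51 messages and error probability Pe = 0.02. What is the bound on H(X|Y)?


H(Pe) = -Pe*log2(Pe) - (1-Pe)*log2(1-Pe) = -0.02*log2(0.02) - 0.98*log2(0.98) = 0.112877 + 0.028563 = 0.1414. Pe*log2(M-1) = 0.02*log2(50) = 0.112877. Bound = H(Pe) + Pe*log2(M-1) = 0.112877 + 0.028563 + 0.112877 = 0.2543

0.2543 bits


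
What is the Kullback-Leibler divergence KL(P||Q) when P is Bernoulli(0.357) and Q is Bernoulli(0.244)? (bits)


KL = p*log2(p/q) + (1-p)*log2((1-p)/(1-q)) = 0.357*log2(0.357/0.244) + 0.643*log2(0.643/0.756) = 0.0458

0.0458 bits


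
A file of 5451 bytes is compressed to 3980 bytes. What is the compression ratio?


Ratio = original / compressed = 5451 / 3980 = 1.3696

1.3696


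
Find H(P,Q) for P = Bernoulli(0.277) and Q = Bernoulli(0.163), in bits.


H(P,Q) = -p*log2(q) - (1-p)*log2(1-q). -0.277*log2(0.163) = 0.724925; -0.723*log2(0.837) = 0.185594. H(P,Q) = 0.724925 + 0.185594 = 0.9105

0.9105 bits


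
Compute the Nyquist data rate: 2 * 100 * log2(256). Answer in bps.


Rate = 2 * B * log2(M) = 2 * 100 * 8.0 = 1600.0

1600.0 bps


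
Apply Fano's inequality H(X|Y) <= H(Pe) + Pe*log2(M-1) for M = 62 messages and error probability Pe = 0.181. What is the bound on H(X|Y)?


H(Pe) = -Pe*log2(Pe) - (1-Pe)*log2(1-Pe) = -0.181*log2(0.181) - 0.819*log2(0.819) = 0.446335 + 0.235925 = 0.6823. Pe*log2(M-1) = 0.181*log2(61) = 1.073463. Bound = H(Pe) + Pe*log2(M-1) = 0.446335 + 0.235925 + 1.073463 = 1.7557

1.7557 bits


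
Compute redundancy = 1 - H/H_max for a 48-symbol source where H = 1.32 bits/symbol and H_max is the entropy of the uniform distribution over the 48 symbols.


H_max = log2(K) = log2(48) = 5.585 bits/symbol. Redundancy = 1 - H/H_max = 1 - 1.32/5.585 = 1 - 0.2363 = 0.7637

0.7637


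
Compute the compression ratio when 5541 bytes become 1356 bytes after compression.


Ratio = original / compressed = 5541 / 1356 = 4.0863

4.0863


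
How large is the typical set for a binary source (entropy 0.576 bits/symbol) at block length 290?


log2|A_typical| = nH = 290 * 0.576 = 167.04, so |A_typical| ~ 2^167.04 = 1.923e+50

1.923e+50


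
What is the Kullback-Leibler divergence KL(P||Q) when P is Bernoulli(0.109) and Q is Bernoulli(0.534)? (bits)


KL = p*log2(p/q) + (1-p)*log2((1-p)/(1-q)) = 0.109*log2(0.109/0.534) + 0.891*log2(0.891/0.466) = 0.5833

0.5833 bits


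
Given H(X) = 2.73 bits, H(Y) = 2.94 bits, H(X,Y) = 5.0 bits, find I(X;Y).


I(X;Y) = H(X) + H(Y) - H(X,Y) = 2.73 + 2.94 - 5.0 = 0.67

0.67 bits


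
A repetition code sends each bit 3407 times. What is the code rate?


Rate = k/n = 1/3407

1/3407


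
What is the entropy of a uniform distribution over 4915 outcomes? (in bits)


H = log2(n) = log2(4915) = 12.263

12.263 bits


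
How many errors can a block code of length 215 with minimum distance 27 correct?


Correction capability = floor((d-1)/2) = floor((27-1)/2) = 13

13 errors


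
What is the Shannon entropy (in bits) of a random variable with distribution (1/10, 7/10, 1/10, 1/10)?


H = -sum(p_i * log2(p_i)). Terms: -(1/10)*log2(1/10) = 0.332193; -(7/10)*log2(7/10) = 0.360201; -(1/10)*log2(1/10) = 0.332193; -(1/10)*log2(1/10) = 0.332193. H = 0.332193 + 0.360201 + 0.332193 + 0.332193 = 1.3568

1.3568 bits


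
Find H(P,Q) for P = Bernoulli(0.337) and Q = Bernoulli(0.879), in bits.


H(P,Q) = -p*log2(q) - (1-p)*log2(1-q). -0.337*log2(0.879) = 0.062704; -0.663*log2(0.121) = 2.020109. H(P,Q) = 0.062704 + 2.020109 = 2.0828

2.0828 bits


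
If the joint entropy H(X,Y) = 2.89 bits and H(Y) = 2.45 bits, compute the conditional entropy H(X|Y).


H(X|Y) = H(X,Y) - H(Y) = 2.89 - 2.45 = 0.44

0.44 bits


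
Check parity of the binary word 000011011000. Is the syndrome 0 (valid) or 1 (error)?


Syndrome = XOR of all bits = 0 XOR 0 XOR 0 XOR 0 XOR 1 XOR 1 XOR 0 XOR 1 XOR 1 XOR 0 XOR 0 XOR 0 = 0

0


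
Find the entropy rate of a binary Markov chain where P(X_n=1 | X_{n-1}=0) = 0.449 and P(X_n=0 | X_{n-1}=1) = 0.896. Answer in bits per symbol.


Stationary distribution: pi_0 = p10/(p01+p10) = 0.6662, pi_1 = 0.3338. Entropy rate H' = pi_0*H(p01) + pi_1*H(p10) = 0.6662*0.9925 + 0.3338*0.4815 = 0.8219

0.8219 bits/symbol


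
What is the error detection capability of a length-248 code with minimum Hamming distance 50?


Detection capability = d_min - 1 = 50 - 1 = 49

49 errors


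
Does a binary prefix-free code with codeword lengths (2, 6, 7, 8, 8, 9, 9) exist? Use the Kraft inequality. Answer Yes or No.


Kraft sum = sum(2^(-l_i)) = 0.2852, need <= 1. Result: satisfied (a binary prefix-free code with these lengths exists)

Yes


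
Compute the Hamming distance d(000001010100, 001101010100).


Count differing positions: . . ^ ^ . . . . . . . . = 2 differences

2


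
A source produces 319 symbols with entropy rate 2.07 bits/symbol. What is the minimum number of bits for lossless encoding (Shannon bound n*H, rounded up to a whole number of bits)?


Minimum bits >= n * H = 319 * 2.07 = 660.33, rounded up to a whole number of bits = 661

661 bits


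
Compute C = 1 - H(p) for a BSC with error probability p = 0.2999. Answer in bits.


H(p) = -p*log2(p) - (1-p)*log2(1-p) = -0.2999*log2(0.2999) - 0.7001*log2(0.7001) = 0.521060 + 0.360108 = 0.8812. C = 1 - H(p) = 1 - 0.8812 = 0.1188

0.1188 bits


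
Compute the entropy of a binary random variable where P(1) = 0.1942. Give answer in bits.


H = -p*log2(p) - (1-p)*log2(1-p). -0.1942*log2(0.1942) = 0.459164; -0.8058*log2(0.8058) = 0.251012. H = 0.459164 + 0.251012 = 0.7102

0.7102 bits


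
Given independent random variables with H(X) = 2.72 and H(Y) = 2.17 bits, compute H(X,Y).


For independent variables, H(X,Y) = H(X) + H(Y) = 2.72 + 2.17 = 4.89

4.89 bits


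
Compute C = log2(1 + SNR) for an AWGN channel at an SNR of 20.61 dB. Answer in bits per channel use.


SNR_linear = 10^(20.61/10) = 115.08; C = log2(1 + SNR_linear) = log2(1 + 115.08) = 6.859

6.859 bits/channel use


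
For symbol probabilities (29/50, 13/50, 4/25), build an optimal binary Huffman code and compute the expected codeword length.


Huffman construction (repeatedly merge the two least-probable nodes; each merge adds 1 bit to every symbol beneath it): 4/25 + 13/50 = 21/50; 21/50 + 29/50 = 1. Resulting codeword lengths (in the order the probabilities were given): (1, 2, 2). L_avg = sum(p_i * l_i) = 29/50*1 + 13/50*2 + 4/25*2 = 71/50 = 1.42

1.42 bits


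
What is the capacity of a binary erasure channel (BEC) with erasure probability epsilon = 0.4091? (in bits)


C = 1 - epsilon = 1 - 0.4091 = 0.5909

0.5909 bits


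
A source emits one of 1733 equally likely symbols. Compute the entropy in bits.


H = log2(n) = log2(1733) = 10.7591

10.7591 bits


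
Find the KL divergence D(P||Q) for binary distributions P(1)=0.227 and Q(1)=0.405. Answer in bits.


KL = p*log2(p/q) + (1-p)*log2((1-p)/(1-q)) = 0.227*log2(0.227/0.405) + 0.773*log2(0.773/0.595) = 0.1023

0.1023 bits


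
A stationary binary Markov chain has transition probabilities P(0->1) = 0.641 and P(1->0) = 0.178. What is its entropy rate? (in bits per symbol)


Stationary distribution: pi_0 = p10/(p01+p10) = 0.2173, pi_1 = 0.7827. Entropy rate H' = pi_0*H(p01) + pi_1*H(p10) = 0.2173*0.9418 + 0.7827*0.6757 = 0.7335

0.7335 bits/symbol


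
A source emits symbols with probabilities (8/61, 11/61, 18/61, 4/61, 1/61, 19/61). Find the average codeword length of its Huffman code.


Huffman construction (repeatedly merge the two least-probable nodes; each merge adds 1 bit to every symbol beneath it): 1/61 + 4/61 = 5/61; 5/61 + 8/61 = 13/61; 11/61 + 13/61 = 24/61; 18/61 + 19/61 = 37/61; 24/61 + 37/61 = 1. Resulting codeword lengths (in the order the probabilities were given): (3, 2, 2, 4, 4, 2). L_avg = sum(p_i * l_i) = 8/61*3 + 11/61*2 + 18/61*2 + 4/61*4 + 1/61*4 + 19/61*2 = 140/61 = 2.2951

2.2951 bits


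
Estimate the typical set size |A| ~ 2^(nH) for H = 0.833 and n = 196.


log2|A_typical| = nH = 196 * 0.833 = 163.268, so |A_typical| ~ 2^163.268 = 1.408e+49

1.408e+49


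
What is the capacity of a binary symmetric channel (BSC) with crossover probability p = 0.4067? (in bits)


H(p) = -p*log2(p) - (1-p)*log2(1-p) = -0.4067*log2(0.4067) - 0.5933*log2(0.5933) = 0.527882 + 0.446854 = 0.9747. C = 1 - H(p) = 1 - 0.9747 = 0.0253

0.0253 bits


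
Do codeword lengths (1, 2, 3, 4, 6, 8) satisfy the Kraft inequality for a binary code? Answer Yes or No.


Kraft sum = sum(2^(-l_i)) = 0.957, need <= 1. Result: satisfied (a binary prefix-free code with these lengths exists)

Yes


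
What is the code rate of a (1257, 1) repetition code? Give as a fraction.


Rate = k/n = 1/1257

1/1257


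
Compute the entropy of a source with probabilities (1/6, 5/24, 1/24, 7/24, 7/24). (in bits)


H = -sum(p_i * log2(p_i)). Terms: -(1/6)*log2(1/6) = 0.430827; -(5/24)*log2(5/24) = 0.471466; -(1/24)*log2(1/24) = 0.191040; -(7/24)*log2(7/24) = 0.518469; -(7/24)*log2(7/24) = 0.518469. H = 0.430827 + 0.471466 + 0.191040 + 0.518469 + 0.518469 = 2.1303

2.1303 bits


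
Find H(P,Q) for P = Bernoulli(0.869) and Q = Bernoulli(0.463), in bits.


H(P,Q) = -p*log2(q) - (1-p)*log2(1-q). -0.869*log2(0.463) = 0.965386; -0.131*log2(0.537) = 0.117508. H(P,Q) = 0.965386 + 0.117508 = 1.0829

1.0829 bits


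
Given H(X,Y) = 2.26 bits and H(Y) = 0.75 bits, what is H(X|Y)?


H(X|Y) = H(X,Y) - H(Y) = 2.26 - 0.75 = 1.51

1.51 bits


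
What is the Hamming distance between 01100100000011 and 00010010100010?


Count differing positions: . ^ ^ ^ . ^ ^ . ^ . . . . ^ = 7 differences

7


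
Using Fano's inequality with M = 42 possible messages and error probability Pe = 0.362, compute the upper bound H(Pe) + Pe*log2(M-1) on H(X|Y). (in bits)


H(Pe) = -Pe*log2(Pe) - (1-Pe)*log2(1-Pe) = -0.362*log2(0.362) - 0.638*log2(0.638) = 0.530670 + 0.413661 = 0.9443. Pe*log2(M-1) = 0.362*log2(41) = 1.939434. Bound = H(Pe) + Pe*log2(M-1) = 0.530670 + 0.413661 + 1.939434 = 2.8838

2.8838 bits


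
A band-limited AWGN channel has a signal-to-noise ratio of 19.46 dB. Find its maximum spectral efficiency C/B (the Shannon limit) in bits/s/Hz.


SNR_linear = 10^(19.46/10) = 88.308; C/B = log2(1 + SNR_linear) = log2(1 + 88.308) = 6.4807

6.4807 bits/s/Hz


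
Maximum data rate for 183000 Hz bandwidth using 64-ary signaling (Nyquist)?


Rate = 2 * B * log2(M) = 2 * 183000 * 6.0 = 2196000.0

2196000.0 bps


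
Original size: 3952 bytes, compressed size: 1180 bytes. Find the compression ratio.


Ratio = original / compressed = 3952 / 1180 = 3.3492

3.3492


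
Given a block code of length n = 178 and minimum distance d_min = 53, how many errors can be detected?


Detection capability = d_min - 1 = 53 - 1 = 52

52 errors


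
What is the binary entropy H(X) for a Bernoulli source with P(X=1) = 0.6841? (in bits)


H = -p*log2(p) - (1-p)*log2(1-p). -0.6841*log2(0.6841) = 0.374696; -0.3159*log2(0.3159) = 0.525171. H = 0.374696 + 0.525171 = 0.8999

0.8999 bits


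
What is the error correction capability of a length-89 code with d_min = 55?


Correction capability = floor((d-1)/2) = floor((55-1)/2) = 27

27 errors


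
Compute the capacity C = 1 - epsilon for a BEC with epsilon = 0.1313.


C = 1 - epsilon = 1 - 0.1313 = 0.8687

0.8687 bits


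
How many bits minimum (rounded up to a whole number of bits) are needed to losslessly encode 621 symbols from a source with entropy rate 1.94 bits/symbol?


Minimum bits >= n * H = 621 * 1.94 = 1204.74, rounded up to a whole number of bits = 1205

1205 bits


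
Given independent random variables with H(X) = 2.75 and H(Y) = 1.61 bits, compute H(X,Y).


For independent variables, H(X,Y) = H(X) + H(Y) = 2.75 + 1.61 = 4.36

4.36 bits


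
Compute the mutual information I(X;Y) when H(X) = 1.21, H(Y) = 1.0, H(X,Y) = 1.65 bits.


I(X;Y) = H(X) + H(Y) - H(X,Y) = 1.21 + 1.0 - 1.65 = 0.56

0.56 bits


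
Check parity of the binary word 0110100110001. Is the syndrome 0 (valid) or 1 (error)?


Syndrome = XOR of all bits = 0 XOR 1 XOR 1 XOR 0 XOR 1 XOR 0 XOR 0 XOR 1 XOR 1 XOR 0 XOR 0 XOR 0 XOR 1 = 0

0


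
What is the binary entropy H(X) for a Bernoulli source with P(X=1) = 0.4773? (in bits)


H = -p*log2(p) - (1-p)*log2(1-p). -0.4773*log2(0.4773) = 0.509294; -0.5227*log2(0.5227) = 0.489218. H = 0.509294 + 0.489218 = 0.9985

0.9985 bits


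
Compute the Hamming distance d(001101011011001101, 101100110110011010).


Count differing positions: ^ . . . . ^ ^ . ^ ^ . ^ . ^ . ^ ^ ^ = 10 differences

10


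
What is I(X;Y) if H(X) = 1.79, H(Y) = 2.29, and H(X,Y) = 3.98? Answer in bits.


I(X;Y) = H(X) + H(Y) - H(X,Y) = 1.79 + 2.29 - 3.98 = 0.1

0.1 bits


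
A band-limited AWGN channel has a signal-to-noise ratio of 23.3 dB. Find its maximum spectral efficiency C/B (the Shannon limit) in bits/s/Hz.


SNR_linear = 10^(23.3/10) = 213.7962; C/B = log2(1 + SNR_linear) = log2(1 + 213.7962) = 7.7468

7.7468 bits/s/Hz


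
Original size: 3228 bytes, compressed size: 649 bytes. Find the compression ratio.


Ratio = original / compressed = 3228 / 649 = 4.9738

4.9738


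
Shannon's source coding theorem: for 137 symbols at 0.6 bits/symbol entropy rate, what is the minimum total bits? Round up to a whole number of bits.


Minimum bits >= n * H = 137 * 0.6 = 82.2, rounded up to a whole number of bits = 83

83 bits


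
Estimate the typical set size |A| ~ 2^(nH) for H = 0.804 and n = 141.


log2|A_typical| = nH = 141 * 0.804 = 113.364, so |A_typical| ~ 2^113.364 = 1.336e+34

1.336e+34


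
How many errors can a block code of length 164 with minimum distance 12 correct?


Correction capability = floor((d-1)/2) = floor((12-1)/2) = 5

5 errors


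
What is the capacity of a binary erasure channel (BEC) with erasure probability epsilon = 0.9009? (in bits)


C = 1 - epsilon = 1 - 0.9009 = 0.0991

0.0991 bits


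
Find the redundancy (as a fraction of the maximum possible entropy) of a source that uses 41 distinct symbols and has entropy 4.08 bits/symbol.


H_max = log2(K) = log2(41) = 5.3576 bits/symbol. Redundancy = 1 - H/H_max = 1 - 4.08/5.3576 = 1 - 0.7615 = 0.2385

0.2385


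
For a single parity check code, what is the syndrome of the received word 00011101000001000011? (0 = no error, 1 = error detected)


Syndrome = XOR of all bits = 0 XOR 0 XOR 0 XOR 1 XOR 1 XOR 1 XOR 0 XOR 1 XOR 0 XOR 0 XOR 0 XOR 0 XOR 0 XOR 1 XOR 0 XOR 0 XOR 0 XOR 0 XOR 1 XOR 1 = 1

1


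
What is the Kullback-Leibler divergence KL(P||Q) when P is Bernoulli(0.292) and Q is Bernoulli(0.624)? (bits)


KL = p*log2(p/q) + (1-p)*log2((1-p)/(1-q)) = 0.292*log2(0.292/0.624) + 0.708*log2(0.708/0.376) = 0.3265

0.3265 bits


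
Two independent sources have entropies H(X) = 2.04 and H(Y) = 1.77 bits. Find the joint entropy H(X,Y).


For independent variables, H(X,Y) = H(X) + H(Y) = 2.04 + 1.77 = 3.81

3.81 bits


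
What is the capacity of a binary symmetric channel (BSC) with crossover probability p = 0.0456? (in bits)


H(p) = -p*log2(p) - (1-p)*log2(1-p) = -0.0456*log2(0.0456) - 0.9544*log2(0.9544) = 0.203140 + 0.064264 = 0.2674. C = 1 - H(p) = 1 - 0.2674 = 0.7326

0.7326 bits


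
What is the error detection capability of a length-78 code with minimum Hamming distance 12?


Detection capability = d_min - 1 = 12 - 1 = 11

11 errors


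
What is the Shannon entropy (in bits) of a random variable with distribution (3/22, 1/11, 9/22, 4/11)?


H = -sum(p_i * log2(p_i)). Terms: -(3/22)*log2(3/22) = 0.391973; -(1/11)*log2(1/11) = 0.314494; -(9/22)*log2(9/22) = 0.527525; -(4/11)*log2(4/11) = 0.530702. H = 0.391973 + 0.314494 + 0.527525 + 0.530702 = 1.7647

1.7647 bits


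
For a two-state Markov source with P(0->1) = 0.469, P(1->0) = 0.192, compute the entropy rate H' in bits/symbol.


Stationary distribution: pi_0 = p10/(p01+p10) = 0.2905, pi_1 = 0.7095. Entropy rate H' = pi_0*H(p01) + pi_1*H(p10) = 0.2905*0.9972 + 0.7095*0.7056 = 0.7903

0.7903 bits/symbol


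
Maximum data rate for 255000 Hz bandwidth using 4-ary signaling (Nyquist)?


Rate = 2 * B * log2(M) = 2 * 255000 * 2.0 = 1020000.0

1020000.0 bps


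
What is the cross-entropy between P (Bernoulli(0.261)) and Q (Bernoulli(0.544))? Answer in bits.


H(P,Q) = -p*log2(q) - (1-p)*log2(1-q). -0.261*log2(0.544) = 0.229242; -0.739*log2(0.456) = 0.837209. H(P,Q) = 0.229242 + 0.837209 = 1.0665

1.0665 bits


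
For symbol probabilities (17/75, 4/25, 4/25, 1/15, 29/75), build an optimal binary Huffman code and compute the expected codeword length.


Huffman construction (repeatedly merge the two least-probable nodes; each merge adds 1 bit to every symbol beneath it): 1/15 + 4/25 = 17/75; 4/25 + 17/75 = 29/75; 17/75 + 29/75 = 46/75; 29/75 + 46/75 = 1. Resulting codeword lengths (in the order the probabilities were given): (2, 3, 2, 3, 2). L_avg = sum(p_i * l_i) = 17/75*2 + 4/25*3 + 4/25*2 + 1/15*3 + 29/75*2 = 167/75 = 2.2267

2.2267 bits


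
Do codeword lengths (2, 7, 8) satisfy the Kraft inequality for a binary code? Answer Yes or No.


Kraft sum = sum(2^(-l_i)) = 0.2617, need <= 1. Result: satisfied (a binary prefix-free code with these lengths exists)

Yes


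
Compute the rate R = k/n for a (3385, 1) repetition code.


Rate = k/n = 1/3385

1/3385


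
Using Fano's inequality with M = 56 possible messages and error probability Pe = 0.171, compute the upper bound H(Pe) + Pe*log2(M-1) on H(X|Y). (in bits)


H(Pe) = -Pe*log2(Pe) - (1-Pe)*log2(1-Pe) = -0.171*log2(0.171) - 0.829*log2(0.829) = 0.435696 + 0.224291 = 0.66. Pe*log2(M-1) = 0.171*log2(55) = 0.988613. Bound = H(Pe) + Pe*log2(M-1) = 0.435696 + 0.224291 + 0.988613 = 1.6486

1.6486 bits


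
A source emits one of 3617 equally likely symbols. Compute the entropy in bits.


H = log2(n) = log2(3617) = 11.8206

11.8206 bits


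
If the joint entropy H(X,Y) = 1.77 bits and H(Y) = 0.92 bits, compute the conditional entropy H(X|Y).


H(X|Y) = H(X,Y) - H(Y) = 1.77 - 0.92 = 0.85

0.85 bits


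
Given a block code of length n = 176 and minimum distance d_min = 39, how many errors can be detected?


Detection capability = d_min - 1 = 39 - 1 = 38

38 errors


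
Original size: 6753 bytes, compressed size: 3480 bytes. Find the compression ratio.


Ratio = original / compressed = 6753 / 3480 = 1.9405

1.9405


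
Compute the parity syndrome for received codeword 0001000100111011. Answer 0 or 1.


Syndrome = XOR of all bits = 0 XOR 0 XOR 0 XOR 1 XOR 0 XOR 0 XOR 0 XOR 1 XOR 0 XOR 0 XOR 1 XOR 1 XOR 1 XOR 0 XOR 1 XOR 1 = 1

1


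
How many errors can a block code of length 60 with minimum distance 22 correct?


Correction capability = floor((d-1)/2) = floor((22-1)/2) = 10

10 errors


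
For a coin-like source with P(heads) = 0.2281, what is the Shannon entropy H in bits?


H = -p*log2(p) - (1-p)*log2(1-p). -0.2281*log2(0.2281) = 0.486369; -0.7719*log2(0.7719) = 0.288316. H = 0.486369 + 0.288316 = 0.7747

0.7747 bits


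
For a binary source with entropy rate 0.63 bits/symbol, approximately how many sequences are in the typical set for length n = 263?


log2|A_typical| = nH = 263 * 0.63 = 165.69, so |A_typical| ~ 2^165.69 = 7.545e+49

7.545e+49


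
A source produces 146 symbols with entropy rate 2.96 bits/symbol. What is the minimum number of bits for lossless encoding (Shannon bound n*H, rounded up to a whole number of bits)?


Minimum bits >= n * H = 146 * 2.96 = 432.16, rounded up to a whole number of bits = 433

433 bits


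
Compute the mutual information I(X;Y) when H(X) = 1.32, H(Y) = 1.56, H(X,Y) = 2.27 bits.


I(X;Y) = H(X) + H(Y) - H(X,Y) = 1.32 + 1.56 - 2.27 = 0.61

0.61 bits


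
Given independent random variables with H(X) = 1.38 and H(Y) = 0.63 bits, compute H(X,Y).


For independent variables, H(X,Y) = H(X) + H(Y) = 1.38 + 0.63 = 2.01

2.01 bits


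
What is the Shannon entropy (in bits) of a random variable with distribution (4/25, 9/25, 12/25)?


H = -sum(p_i * log2(p_i)). Terms: -(4/25)*log2(4/25) = 0.423017; -(9/25)*log2(9/25) = 0.530615; -(12/25)*log2(12/25) = 0.508269. H = 0.423017 + 0.530615 + 0.508269 = 1.4619

1.4619 bits


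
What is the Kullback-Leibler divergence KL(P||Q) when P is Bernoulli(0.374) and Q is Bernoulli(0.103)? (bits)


KL = p*log2(p/q) + (1-p)*log2((1-p)/(1-q)) = 0.374*log2(0.374/0.103) + 0.626*log2(0.626/0.897) = 0.3709

0.3709 bits


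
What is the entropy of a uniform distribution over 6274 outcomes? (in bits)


H = log2(n) = log2(6274) = 12.6152

12.6152 bits


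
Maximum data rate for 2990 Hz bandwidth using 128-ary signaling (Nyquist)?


Rate = 2 * B * log2(M) = 2 * 2990 * 7.0 = 41860.0

41860.0 bps


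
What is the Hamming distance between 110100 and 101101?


Count differing positions: . ^ ^ . . ^ = 3 differences

3


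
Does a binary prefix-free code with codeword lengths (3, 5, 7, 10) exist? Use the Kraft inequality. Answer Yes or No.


Kraft sum = sum(2^(-l_i)) = 0.165, need <= 1. Result: satisfied (a binary prefix-free code with these lengths exists)

Yes


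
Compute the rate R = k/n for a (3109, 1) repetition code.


Rate = k/n = 1/3109

1/3109


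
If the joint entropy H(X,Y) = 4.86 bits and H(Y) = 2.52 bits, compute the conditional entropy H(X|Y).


H(X|Y) = H(X,Y) - H(Y) = 4.86 - 2.52 = 2.34

2.34 bits


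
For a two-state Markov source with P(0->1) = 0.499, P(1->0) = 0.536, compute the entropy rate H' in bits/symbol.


Stationary distribution: pi_0 = p10/(p01+p10) = 0.5179, pi_1 = 0.4821. Entropy rate H' = pi_0*H(p01) + pi_1*H(p10) = 0.5179*1.0 + 0.4821*0.9963 = 0.9982

0.9982 bits/symbol


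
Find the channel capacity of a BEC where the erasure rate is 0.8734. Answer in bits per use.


C = 1 - epsilon = 1 - 0.8734 = 0.1266

0.1266 bits


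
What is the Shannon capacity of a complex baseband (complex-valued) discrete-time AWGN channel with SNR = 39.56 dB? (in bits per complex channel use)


SNR_linear = 10^(39.56/10) = 9036.4947; C = log2(1 + SNR_linear) = log2(1 + 9036.4947) = 13.1417

13.1417 bits/channel use


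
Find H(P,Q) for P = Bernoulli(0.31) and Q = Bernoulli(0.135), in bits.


H(P,Q) = -p*log2(q) - (1-p)*log2(1-q). -0.31*log2(0.135) = 0.895580; -0.69*log2(0.865) = 0.144367. H(P,Q) = 0.895580 + 0.144367 = 1.0399

1.0399 bits


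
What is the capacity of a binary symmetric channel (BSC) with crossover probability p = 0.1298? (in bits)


H(p) = -p*log2(p) - (1-p)*log2(1-p) = -0.1298*log2(0.1298) - 0.8702*log2(0.8702) = 0.382344 + 0.174546 = 0.5569. C = 1 - H(p) = 1 - 0.5569 = 0.4431

0.4431 bits


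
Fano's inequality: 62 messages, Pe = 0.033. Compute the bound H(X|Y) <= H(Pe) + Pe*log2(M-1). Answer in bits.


H(Pe) = -Pe*log2(Pe) - (1-Pe)*log2(1-Pe) = -0.033*log2(0.033) - 0.967*log2(0.967) = 0.162406 + 0.046815 = 0.2092. Pe*log2(M-1) = 0.033*log2(61) = 0.195714. Bound = H(Pe) + Pe*log2(M-1) = 0.162406 + 0.046815 + 0.195714 = 0.4049

0.4049 bits


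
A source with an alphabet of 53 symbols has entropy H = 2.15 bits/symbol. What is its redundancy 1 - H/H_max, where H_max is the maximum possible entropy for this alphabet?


H_max = log2(K) = log2(53) = 5.7279 bits/symbol. Redundancy = 1 - H/H_max = 1 - 2.15/5.7279 = 1 - 0.3754 = 0.6246

0.6246


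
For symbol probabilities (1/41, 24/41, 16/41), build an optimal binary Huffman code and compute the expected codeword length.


Huffman construction (repeatedly merge the two least-probable nodes; each merge adds 1 bit to every symbol beneath it): 1/41 + 16/41 = 17/41; 17/41 + 24/41 = 1. Resulting codeword lengths (in the order the probabilities were given): (2, 1, 2). L_avg = sum(p_i * l_i) = 1/41*2 + 24/41*1 + 16/41*2 = 58/41 = 1.4146

1.4146 bits


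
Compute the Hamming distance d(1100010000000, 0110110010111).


Count differing positions: ^ . ^ . ^ . . . ^ . ^ ^ ^ = 7 differences

7


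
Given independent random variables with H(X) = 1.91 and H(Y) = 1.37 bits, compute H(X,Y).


For independent variables, H(X,Y) = H(X) + H(Y) = 1.91 + 1.37 = 3.28

3.28 bits


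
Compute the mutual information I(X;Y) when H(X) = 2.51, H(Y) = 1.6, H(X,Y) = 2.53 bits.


I(X;Y) = H(X) + H(Y) - H(X,Y) = 2.51 + 1.6 - 2.53 = 1.58

1.58 bits


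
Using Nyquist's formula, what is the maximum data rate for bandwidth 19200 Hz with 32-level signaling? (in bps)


Rate = 2 * B * log2(M) = 2 * 19200 * 5.0 = 192000.0

192000.0 bps


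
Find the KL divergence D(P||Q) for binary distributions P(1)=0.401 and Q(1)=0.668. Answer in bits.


KL = p*log2(p/q) + (1-p)*log2((1-p)/(1-q)) = 0.401*log2(0.401/0.668) + 0.599*log2(0.599/0.332) = 0.2147

0.2147 bits


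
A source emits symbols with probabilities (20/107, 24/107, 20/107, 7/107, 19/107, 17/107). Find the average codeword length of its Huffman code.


Huffman construction (repeatedly merge the two least-probable nodes; each merge adds 1 bit to every symbol beneath it): 7/107 + 17/107 = 24/107; 19/107 + 20/107 = 39/107; 20/107 + 24/107 = 44/107; 24/107 + 39/107 = 63/107; 44/107 + 63/107 = 1. Resulting codeword lengths (in the order the probabilities were given): (3, 2, 2, 3, 3, 3). L_avg = sum(p_i * l_i) = 20/107*3 + 24/107*2 + 20/107*2 + 7/107*3 + 19/107*3 + 17/107*3 = 277/107 = 2.5888

2.5888 bits


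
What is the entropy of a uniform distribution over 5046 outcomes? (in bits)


H = log2(n) = log2(5046) = 12.3009

12.3009 bits


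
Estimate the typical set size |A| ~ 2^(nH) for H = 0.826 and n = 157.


log2|A_typical| = nH = 157 * 0.826 = 129.682, so |A_typical| ~ 2^129.682 = 1.092e+39

1.092e+39


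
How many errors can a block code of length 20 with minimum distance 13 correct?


Correction capability = floor((d-1)/2) = floor((13-1)/2) = 6

6 errors


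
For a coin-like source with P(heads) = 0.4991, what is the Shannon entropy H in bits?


H = -p*log2(p) - (1-p)*log2(1-p). -0.4991*log2(0.4991) = 0.500397; -0.5009*log2(0.5009) = 0.499600. H = 0.500397 + 0.499600 = 1.0

1.0 bits


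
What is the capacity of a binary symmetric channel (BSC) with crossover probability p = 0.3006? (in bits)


H(p) = -p*log2(p) - (1-p)*log2(1-p) = -0.3006*log2(0.3006) - 0.6994*log2(0.6994) = 0.521265 + 0.360758 = 0.882. C = 1 - H(p) = 1 - 0.882 = 0.118

0.118 bits


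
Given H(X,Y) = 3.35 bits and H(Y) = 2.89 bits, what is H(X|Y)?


H(X|Y) = H(X,Y) - H(Y) = 3.35 - 2.89 = 0.46

0.46 bits


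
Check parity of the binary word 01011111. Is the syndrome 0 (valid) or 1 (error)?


Syndrome = XOR of all bits = 0 XOR 1 XOR 0 XOR 1 XOR 1 XOR 1 XOR 1 XOR 1 = 0

0


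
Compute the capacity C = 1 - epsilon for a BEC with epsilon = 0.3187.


C = 1 - epsilon = 1 - 0.3187 = 0.6813

0.6813 bits


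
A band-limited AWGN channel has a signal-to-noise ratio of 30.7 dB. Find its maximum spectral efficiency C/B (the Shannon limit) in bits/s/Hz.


SNR_linear = 10^(30.7/10) = 1174.8976; C/B = log2(1 + SNR_linear) = log2(1 + 1174.8976) = 10.1995

10.1995 bits/s/Hz


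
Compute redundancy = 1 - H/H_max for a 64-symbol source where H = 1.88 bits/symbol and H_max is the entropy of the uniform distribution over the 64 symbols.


H_max = log2(K) = log2(64) = 6.0 bits/symbol. Redundancy = 1 - H/H_max = 1 - 1.88/6.0 = 1 - 0.3133 = 0.6867

0.6867


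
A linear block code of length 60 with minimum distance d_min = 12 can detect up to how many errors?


Detection capability = d_min - 1 = 12 - 1 = 11

11 errors


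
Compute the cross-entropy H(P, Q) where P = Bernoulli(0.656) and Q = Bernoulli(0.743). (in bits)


H(P,Q) = -p*log2(q) - (1-p)*log2(1-q). -0.656*log2(0.743) = 0.281139; -0.344*log2(0.257) = 0.674295. H(P,Q) = 0.281139 + 0.674295 = 0.9554

0.9554 bits


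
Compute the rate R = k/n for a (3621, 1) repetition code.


Rate = k/n = 1/3621

1/3621


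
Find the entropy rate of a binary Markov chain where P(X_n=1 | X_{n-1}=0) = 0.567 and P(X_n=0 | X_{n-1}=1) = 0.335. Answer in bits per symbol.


Stationary distribution: pi_0 = p10/(p01+p10) = 0.3714, pi_1 = 0.6286. Entropy rate H' = pi_0*H(p01) + pi_1*H(p10) = 0.3714*0.987 + 0.6286*0.92 = 0.9449

0.9449 bits/symbol


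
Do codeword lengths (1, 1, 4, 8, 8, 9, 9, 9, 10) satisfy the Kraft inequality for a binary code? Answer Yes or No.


Kraft sum = sum(2^(-l_i)) = 1.0771, need <= 1. Result: violated (a binary prefix-free code with these lengths cannot exist)

No


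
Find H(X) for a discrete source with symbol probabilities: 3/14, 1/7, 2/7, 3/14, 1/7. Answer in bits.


H = -sum(p_i * log2(p_i)). Terms: -(3/14)*log2(3/14) = 0.476227; -(1/7)*log2(1/7) = 0.401051; -(2/7)*log2(2/7) = 0.516387; -(3/14)*log2(3/14) = 0.476227; -(1/7)*log2(1/7) = 0.401051. H = 0.476227 + 0.401051 + 0.516387 + 0.476227 + 0.401051 = 2.2709

2.2709 bits


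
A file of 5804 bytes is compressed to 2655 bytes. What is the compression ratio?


Ratio = original / compressed = 5804 / 2655 = 2.1861

2.1861
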